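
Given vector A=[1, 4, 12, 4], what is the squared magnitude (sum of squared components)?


|A|^2 = sum of squared components
A[0]^2 = 1^2 = 1
A[1]^2 = 4^2 = 16
A[2]^2 = 12^2 = 144
A[3]^2 = 4^2 = 16
Sum = 1 + 16 + 144 + 16 = 177

177


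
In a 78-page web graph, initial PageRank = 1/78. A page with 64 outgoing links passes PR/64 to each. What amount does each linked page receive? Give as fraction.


Initial PR = 1/78 = 1/78
Outlinks = 64
Contribution per link = PR / outlinks
= 1/78 / 64
= 1/4992

1/4992


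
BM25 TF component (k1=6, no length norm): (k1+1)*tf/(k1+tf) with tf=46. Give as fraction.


BM25 TF component = (k1+1)*tf / (k1+tf)
k1 = 6, tf = 46
Numerator = (6+1)*46 = 322
Denominator = 6 + 46 = 52
= 322/52 = 161/26

161/26


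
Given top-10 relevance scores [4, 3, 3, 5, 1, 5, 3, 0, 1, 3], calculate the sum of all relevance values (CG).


Cumulative Gain = sum of relevance scores
Position 1: rel=4, running sum=4
Position 2: rel=3, running sum=7
Position 3: rel=3, running sum=10
Position 4: rel=5, running sum=15
Position 5: rel=1, running sum=16
Position 6: rel=5, running sum=21
Position 7: rel=3, running sum=24
Position 8: rel=0, running sum=24
Position 9: rel=1, running sum=25
Position 10: rel=3, running sum=28
CG = 28

28


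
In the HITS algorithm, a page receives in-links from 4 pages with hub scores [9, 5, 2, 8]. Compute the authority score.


Authority = sum of hub scores of in-linkers
In-link 1: hub score = 9
In-link 2: hub score = 5
In-link 3: hub score = 2
In-link 4: hub score = 8
Authority = 9 + 5 + 2 + 8 = 24

24


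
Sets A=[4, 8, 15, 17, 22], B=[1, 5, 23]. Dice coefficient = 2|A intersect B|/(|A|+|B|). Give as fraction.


A intersect B = []
|A intersect B| = 0
|A| = 5, |B| = 3
Dice = 2*0 / (5+3)
= 0 / 8 = 0

0


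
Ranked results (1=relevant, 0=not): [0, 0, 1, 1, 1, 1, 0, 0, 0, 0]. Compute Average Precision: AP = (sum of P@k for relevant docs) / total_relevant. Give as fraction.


Computing P@k for each relevant position:
Position 1: not relevant
Position 2: not relevant
Position 3: relevant, P@3 = 1/3 = 1/3
Position 4: relevant, P@4 = 2/4 = 1/2
Position 5: relevant, P@5 = 3/5 = 3/5
Position 6: relevant, P@6 = 4/6 = 2/3
Position 7: not relevant
Position 8: not relevant
Position 9: not relevant
Position 10: not relevant
Sum of P@k = 1/3 + 1/2 + 3/5 + 2/3 = 21/10
AP = 21/10 / 4 = 21/40

21/40


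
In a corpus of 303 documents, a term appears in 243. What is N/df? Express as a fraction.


IDF ratio = N / df
= 303 / 243
= 101/81

101/81


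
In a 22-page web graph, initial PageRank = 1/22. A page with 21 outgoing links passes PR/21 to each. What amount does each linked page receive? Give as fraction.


Initial PR = 1/22 = 1/22
Outlinks = 21
Contribution per link = PR / outlinks
= 1/22 / 21
= 1/462

1/462


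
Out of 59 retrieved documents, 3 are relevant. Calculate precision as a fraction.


Precision = relevant_retrieved / total_retrieved
= 3 / 59
= 3 / (3 + 56)
= 3/59

3/59


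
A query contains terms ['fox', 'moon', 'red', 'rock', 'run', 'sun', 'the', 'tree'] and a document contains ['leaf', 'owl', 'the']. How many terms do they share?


Query terms: ['fox', 'moon', 'red', 'rock', 'run', 'sun', 'the', 'tree']
Document terms: ['leaf', 'owl', 'the']
Common terms: ['the']
Overlap count = 1

1


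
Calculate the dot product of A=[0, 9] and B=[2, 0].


Dot product = sum of element-wise products
A[0]*B[0] = 0*2 = 0
A[1]*B[1] = 9*0 = 0
Sum = 0 + 0 = 0

0


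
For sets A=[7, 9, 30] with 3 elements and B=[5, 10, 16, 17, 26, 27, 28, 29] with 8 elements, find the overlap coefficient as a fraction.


A intersect B = []
|A intersect B| = 0
min(|A|, |B|) = min(3, 8) = 3
Overlap = 0 / 3 = 0

0


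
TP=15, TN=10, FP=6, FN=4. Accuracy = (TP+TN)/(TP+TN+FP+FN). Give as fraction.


Accuracy = (TP + TN) / (TP + TN + FP + FN)
TP + TN = 15 + 10 = 25
Total = 15 + 10 + 6 + 4 = 35
Accuracy = 25 / 35 = 5/7

5/7


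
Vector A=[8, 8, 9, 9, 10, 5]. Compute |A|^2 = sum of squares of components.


|A|^2 = sum of squared components
A[0]^2 = 8^2 = 64
A[1]^2 = 8^2 = 64
A[2]^2 = 9^2 = 81
A[3]^2 = 9^2 = 81
A[4]^2 = 10^2 = 100
A[5]^2 = 5^2 = 25
Sum = 64 + 64 + 81 + 81 + 100 + 25 = 415

415


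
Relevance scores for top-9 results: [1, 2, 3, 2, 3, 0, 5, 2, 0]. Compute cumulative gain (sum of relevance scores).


Cumulative Gain = sum of relevance scores
Position 1: rel=1, running sum=1
Position 2: rel=2, running sum=3
Position 3: rel=3, running sum=6
Position 4: rel=2, running sum=8
Position 5: rel=3, running sum=11
Position 6: rel=0, running sum=11
Position 7: rel=5, running sum=16
Position 8: rel=2, running sum=18
Position 9: rel=0, running sum=18
CG = 18

18


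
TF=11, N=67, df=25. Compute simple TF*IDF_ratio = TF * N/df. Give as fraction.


TF * (N/df)
= 11 * (67/25)
= 11 * 67/25
= 737/25

737/25


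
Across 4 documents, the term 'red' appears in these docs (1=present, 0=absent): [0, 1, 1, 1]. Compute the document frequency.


Checking each document for 'red':
Doc 1: absent
Doc 2: present
Doc 3: present
Doc 4: present
df = sum of presences = 0 + 1 + 1 + 1 = 3

3


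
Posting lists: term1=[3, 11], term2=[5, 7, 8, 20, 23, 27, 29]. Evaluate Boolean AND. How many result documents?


Boolean AND: find intersection of posting lists
term1 docs: [3, 11]
term2 docs: [5, 7, 8, 20, 23, 27, 29]
Intersection: []
|intersection| = 0

0


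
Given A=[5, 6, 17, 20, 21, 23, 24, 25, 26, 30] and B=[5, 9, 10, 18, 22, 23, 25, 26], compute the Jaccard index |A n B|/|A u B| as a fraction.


A intersect B = [5, 23, 25, 26]
|A intersect B| = 4
A union B = [5, 6, 9, 10, 17, 18, 20, 21, 22, 23, 24, 25, 26, 30]
|A union B| = 14
Jaccard = 4/14 = 2/7

2/7


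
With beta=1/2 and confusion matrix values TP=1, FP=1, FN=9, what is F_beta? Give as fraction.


P = TP/(TP+FP) = 1/2 = 1/2
R = TP/(TP+FN) = 1/10 = 1/10
beta^2 = 1/2^2 = 1/4
(1 + beta^2) = 5/4
Numerator = (1+beta^2)*P*R = 1/16
Denominator = beta^2*P + R = 1/8 + 1/10 = 9/40
F_beta = 5/18

5/18


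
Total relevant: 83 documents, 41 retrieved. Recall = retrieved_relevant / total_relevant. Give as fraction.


Recall = retrieved_relevant / total_relevant
= 41 / 83
= 41 / (41 + 42)
= 41/83

41/83


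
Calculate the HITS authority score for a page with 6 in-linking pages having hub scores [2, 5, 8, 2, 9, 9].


Authority = sum of hub scores of in-linkers
In-link 1: hub score = 2
In-link 2: hub score = 5
In-link 3: hub score = 8
In-link 4: hub score = 2
In-link 5: hub score = 9
In-link 6: hub score = 9
Authority = 2 + 5 + 8 + 2 + 9 + 9 = 35

35


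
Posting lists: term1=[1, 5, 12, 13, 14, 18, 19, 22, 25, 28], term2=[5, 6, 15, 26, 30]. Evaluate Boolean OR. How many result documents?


Boolean OR: find union of posting lists
term1 docs: [1, 5, 12, 13, 14, 18, 19, 22, 25, 28]
term2 docs: [5, 6, 15, 26, 30]
Union: [1, 5, 6, 12, 13, 14, 15, 18, 19, 22, 25, 26, 28, 30]
|union| = 14

14


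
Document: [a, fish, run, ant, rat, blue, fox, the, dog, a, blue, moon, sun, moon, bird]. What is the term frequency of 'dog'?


Document has 15 words
Scanning for 'dog':
Found at positions: [8]
Count = 1

1


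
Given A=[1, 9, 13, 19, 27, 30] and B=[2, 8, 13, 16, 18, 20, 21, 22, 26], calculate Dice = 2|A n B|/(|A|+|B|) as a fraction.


A intersect B = [13]
|A intersect B| = 1
|A| = 6, |B| = 9
Dice = 2*1 / (6+9)
= 2 / 15 = 2/15

2/15


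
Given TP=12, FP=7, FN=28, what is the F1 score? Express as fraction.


F1 = 2 * P * R / (P + R)
P = TP/(TP+FP) = 12/19 = 12/19
R = TP/(TP+FN) = 12/40 = 3/10
2 * P * R = 2 * 12/19 * 3/10 = 36/95
P + R = 12/19 + 3/10 = 177/190
F1 = 36/95 / 177/190 = 24/59

24/59


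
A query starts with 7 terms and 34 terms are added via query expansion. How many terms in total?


Original terms: 7
Expansion terms: 34
Total = 7 + 34 = 41

41


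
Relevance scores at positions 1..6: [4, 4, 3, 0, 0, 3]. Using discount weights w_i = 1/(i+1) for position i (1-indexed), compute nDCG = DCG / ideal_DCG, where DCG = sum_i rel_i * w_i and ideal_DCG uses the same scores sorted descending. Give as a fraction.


Position discount weights w_i = 1/(i+1) for i=1..6:
Weights = [1/2, 1/3, 1/4, 1/5, 1/6, 1/7]
Actual relevance: [4, 4, 3, 0, 0, 3]
DCG = 4/2 + 4/3 + 3/4 + 0/5 + 0/6 + 3/7 = 379/84
Ideal relevance (sorted desc): [4, 4, 3, 3, 0, 0]
Ideal DCG = 4/2 + 4/3 + 3/4 + 3/5 + 0/6 + 0/7 = 281/60
nDCG = DCG / ideal_DCG = 379/84 / 281/60 = 1895/1967

1895/1967


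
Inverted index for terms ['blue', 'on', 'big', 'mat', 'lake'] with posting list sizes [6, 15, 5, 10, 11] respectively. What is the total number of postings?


Summing posting list sizes:
'blue': 6 postings
'on': 15 postings
'big': 5 postings
'mat': 10 postings
'lake': 11 postings
Total = 6 + 15 + 5 + 10 + 11 = 47

47


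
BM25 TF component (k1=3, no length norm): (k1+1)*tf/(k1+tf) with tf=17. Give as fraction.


BM25 TF component = (k1+1)*tf / (k1+tf)
k1 = 3, tf = 17
Numerator = (3+1)*17 = 68
Denominator = 3 + 17 = 20
= 68/20 = 17/5

17/5


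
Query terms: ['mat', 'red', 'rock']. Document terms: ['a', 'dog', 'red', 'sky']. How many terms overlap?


Query terms: ['mat', 'red', 'rock']
Document terms: ['a', 'dog', 'red', 'sky']
Common terms: ['red']
Overlap count = 1

1


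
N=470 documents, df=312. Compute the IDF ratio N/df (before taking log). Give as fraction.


IDF ratio = N / df
= 470 / 312
= 235/156

235/156


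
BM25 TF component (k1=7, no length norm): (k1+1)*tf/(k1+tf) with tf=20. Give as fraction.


BM25 TF component = (k1+1)*tf / (k1+tf)
k1 = 7, tf = 20
Numerator = (7+1)*20 = 160
Denominator = 7 + 20 = 27
= 160/27 = 160/27

160/27


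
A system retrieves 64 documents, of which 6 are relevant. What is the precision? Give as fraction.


Precision = relevant_retrieved / total_retrieved
= 6 / 64
= 6 / (6 + 58)
= 3/32

3/32


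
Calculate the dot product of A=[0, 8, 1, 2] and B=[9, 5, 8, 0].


Dot product = sum of element-wise products
A[0]*B[0] = 0*9 = 0
A[1]*B[1] = 8*5 = 40
A[2]*B[2] = 1*8 = 8
A[3]*B[3] = 2*0 = 0
Sum = 0 + 40 + 8 + 0 = 48

48


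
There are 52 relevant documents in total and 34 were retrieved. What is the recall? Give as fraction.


Recall = retrieved_relevant / total_relevant
= 34 / 52
= 34 / (34 + 18)
= 17/26

17/26


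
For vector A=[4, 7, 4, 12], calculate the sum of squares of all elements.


|A|^2 = sum of squared components
A[0]^2 = 4^2 = 16
A[1]^2 = 7^2 = 49
A[2]^2 = 4^2 = 16
A[3]^2 = 12^2 = 144
Sum = 16 + 49 + 16 + 144 = 225

225


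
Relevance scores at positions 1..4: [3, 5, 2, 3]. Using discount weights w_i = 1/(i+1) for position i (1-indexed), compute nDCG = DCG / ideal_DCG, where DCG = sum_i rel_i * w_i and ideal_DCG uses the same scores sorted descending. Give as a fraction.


Position discount weights w_i = 1/(i+1) for i=1..4:
Weights = [1/2, 1/3, 1/4, 1/5]
Actual relevance: [3, 5, 2, 3]
DCG = 3/2 + 5/3 + 2/4 + 3/5 = 64/15
Ideal relevance (sorted desc): [5, 3, 3, 2]
Ideal DCG = 5/2 + 3/3 + 3/4 + 2/5 = 93/20
nDCG = DCG / ideal_DCG = 64/15 / 93/20 = 256/279

256/279


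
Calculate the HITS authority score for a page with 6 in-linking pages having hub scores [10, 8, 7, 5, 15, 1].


Authority = sum of hub scores of in-linkers
In-link 1: hub score = 10
In-link 2: hub score = 8
In-link 3: hub score = 7
In-link 4: hub score = 5
In-link 5: hub score = 15
In-link 6: hub score = 1
Authority = 10 + 8 + 7 + 5 + 15 + 1 = 46

46


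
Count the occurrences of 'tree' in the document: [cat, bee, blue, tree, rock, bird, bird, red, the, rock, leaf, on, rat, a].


Document has 14 words
Scanning for 'tree':
Found at positions: [3]
Count = 1

1


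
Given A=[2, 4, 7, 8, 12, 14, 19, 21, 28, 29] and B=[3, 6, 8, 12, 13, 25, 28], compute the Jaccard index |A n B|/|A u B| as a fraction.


A intersect B = [8, 12, 28]
|A intersect B| = 3
A union B = [2, 3, 4, 6, 7, 8, 12, 13, 14, 19, 21, 25, 28, 29]
|A union B| = 14
Jaccard = 3/14 = 3/14

3/14


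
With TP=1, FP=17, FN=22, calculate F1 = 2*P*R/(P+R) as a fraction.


F1 = 2 * P * R / (P + R)
P = TP/(TP+FP) = 1/18 = 1/18
R = TP/(TP+FN) = 1/23 = 1/23
2 * P * R = 2 * 1/18 * 1/23 = 1/207
P + R = 1/18 + 1/23 = 41/414
F1 = 1/207 / 41/414 = 2/41

2/41


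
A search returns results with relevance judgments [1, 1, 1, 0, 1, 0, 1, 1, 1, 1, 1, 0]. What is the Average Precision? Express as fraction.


Computing P@k for each relevant position:
Position 1: relevant, P@1 = 1/1 = 1
Position 2: relevant, P@2 = 2/2 = 1
Position 3: relevant, P@3 = 3/3 = 1
Position 4: not relevant
Position 5: relevant, P@5 = 4/5 = 4/5
Position 6: not relevant
Position 7: relevant, P@7 = 5/7 = 5/7
Position 8: relevant, P@8 = 6/8 = 3/4
Position 9: relevant, P@9 = 7/9 = 7/9
Position 10: relevant, P@10 = 8/10 = 4/5
Position 11: relevant, P@11 = 9/11 = 9/11
Position 12: not relevant
Sum of P@k = 1 + 1 + 1 + 4/5 + 5/7 + 3/4 + 7/9 + 4/5 + 9/11 = 106171/13860
AP = 106171/13860 / 9 = 106171/124740

106171/124740


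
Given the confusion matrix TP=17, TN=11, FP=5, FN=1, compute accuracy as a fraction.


Accuracy = (TP + TN) / (TP + TN + FP + FN)
TP + TN = 17 + 11 = 28
Total = 17 + 11 + 5 + 1 = 34
Accuracy = 28 / 34 = 14/17

14/17


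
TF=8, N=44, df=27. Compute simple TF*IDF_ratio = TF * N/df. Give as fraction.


TF * (N/df)
= 8 * (44/27)
= 8 * 44/27
= 352/27

352/27


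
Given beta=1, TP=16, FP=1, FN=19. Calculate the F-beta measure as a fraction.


P = TP/(TP+FP) = 16/17 = 16/17
R = TP/(TP+FN) = 16/35 = 16/35
beta^2 = 1^2 = 1
(1 + beta^2) = 2
Numerator = (1+beta^2)*P*R = 512/595
Denominator = beta^2*P + R = 16/17 + 16/35 = 832/595
F_beta = 8/13

8/13


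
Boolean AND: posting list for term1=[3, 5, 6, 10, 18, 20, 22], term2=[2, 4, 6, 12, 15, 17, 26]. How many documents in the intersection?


Boolean AND: find intersection of posting lists
term1 docs: [3, 5, 6, 10, 18, 20, 22]
term2 docs: [2, 4, 6, 12, 15, 17, 26]
Intersection: [6]
|intersection| = 1

1


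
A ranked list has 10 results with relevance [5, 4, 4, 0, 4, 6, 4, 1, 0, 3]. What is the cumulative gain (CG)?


Cumulative Gain = sum of relevance scores
Position 1: rel=5, running sum=5
Position 2: rel=4, running sum=9
Position 3: rel=4, running sum=13
Position 4: rel=0, running sum=13
Position 5: rel=4, running sum=17
Position 6: rel=6, running sum=23
Position 7: rel=4, running sum=27
Position 8: rel=1, running sum=28
Position 9: rel=0, running sum=28
Position 10: rel=3, running sum=31
CG = 31

31


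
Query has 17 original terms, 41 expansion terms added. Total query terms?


Original terms: 17
Expansion terms: 41
Total = 17 + 41 = 58

58


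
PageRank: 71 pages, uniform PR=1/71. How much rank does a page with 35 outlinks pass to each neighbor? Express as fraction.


Initial PR = 1/71 = 1/71
Outlinks = 35
Contribution per link = PR / outlinks
= 1/71 / 35
= 1/2485

1/2485


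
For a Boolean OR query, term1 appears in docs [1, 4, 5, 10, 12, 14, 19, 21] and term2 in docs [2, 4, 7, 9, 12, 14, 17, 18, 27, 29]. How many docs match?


Boolean OR: find union of posting lists
term1 docs: [1, 4, 5, 10, 12, 14, 19, 21]
term2 docs: [2, 4, 7, 9, 12, 14, 17, 18, 27, 29]
Union: [1, 2, 4, 5, 7, 9, 10, 12, 14, 17, 18, 19, 21, 27, 29]
|union| = 15

15


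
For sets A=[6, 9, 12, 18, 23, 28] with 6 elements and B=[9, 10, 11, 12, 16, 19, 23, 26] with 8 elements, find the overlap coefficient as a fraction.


A intersect B = [9, 12, 23]
|A intersect B| = 3
min(|A|, |B|) = min(6, 8) = 6
Overlap = 3 / 6 = 1/2

1/2


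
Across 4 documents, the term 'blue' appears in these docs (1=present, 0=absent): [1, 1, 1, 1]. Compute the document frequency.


Checking each document for 'blue':
Doc 1: present
Doc 2: present
Doc 3: present
Doc 4: present
df = sum of presences = 1 + 1 + 1 + 1 = 4

4


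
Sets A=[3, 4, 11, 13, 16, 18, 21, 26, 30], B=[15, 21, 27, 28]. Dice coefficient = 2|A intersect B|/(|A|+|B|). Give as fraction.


A intersect B = [21]
|A intersect B| = 1
|A| = 9, |B| = 4
Dice = 2*1 / (9+4)
= 2 / 13 = 2/13

2/13


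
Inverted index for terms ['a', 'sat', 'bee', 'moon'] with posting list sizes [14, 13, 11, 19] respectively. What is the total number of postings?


Summing posting list sizes:
'a': 14 postings
'sat': 13 postings
'bee': 11 postings
'moon': 19 postings
Total = 14 + 13 + 11 + 19 = 57

57


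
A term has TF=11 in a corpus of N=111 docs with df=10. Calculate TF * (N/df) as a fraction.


TF * (N/df)
= 11 * (111/10)
= 11 * 111/10
= 1221/10

1221/10


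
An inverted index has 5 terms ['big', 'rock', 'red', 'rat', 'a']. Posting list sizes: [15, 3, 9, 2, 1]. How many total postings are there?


Summing posting list sizes:
'big': 15 postings
'rock': 3 postings
'red': 9 postings
'rat': 2 postings
'a': 1 postings
Total = 15 + 3 + 9 + 2 + 1 = 30

30


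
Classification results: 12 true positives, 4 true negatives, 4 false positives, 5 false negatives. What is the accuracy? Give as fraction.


Accuracy = (TP + TN) / (TP + TN + FP + FN)
TP + TN = 12 + 4 = 16
Total = 12 + 4 + 4 + 5 = 25
Accuracy = 16 / 25 = 16/25

16/25


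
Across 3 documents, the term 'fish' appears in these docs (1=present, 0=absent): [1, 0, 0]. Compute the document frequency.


Checking each document for 'fish':
Doc 1: present
Doc 2: absent
Doc 3: absent
df = sum of presences = 1 + 0 + 0 = 1

1


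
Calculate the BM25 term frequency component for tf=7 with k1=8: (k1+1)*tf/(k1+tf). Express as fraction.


BM25 TF component = (k1+1)*tf / (k1+tf)
k1 = 8, tf = 7
Numerator = (8+1)*7 = 63
Denominator = 8 + 7 = 15
= 63/15 = 21/5

21/5


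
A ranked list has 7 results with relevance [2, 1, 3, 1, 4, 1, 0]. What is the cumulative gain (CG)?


Cumulative Gain = sum of relevance scores
Position 1: rel=2, running sum=2
Position 2: rel=1, running sum=3
Position 3: rel=3, running sum=6
Position 4: rel=1, running sum=7
Position 5: rel=4, running sum=11
Position 6: rel=1, running sum=12
Position 7: rel=0, running sum=12
CG = 12

12


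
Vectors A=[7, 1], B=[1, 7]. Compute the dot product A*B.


Dot product = sum of element-wise products
A[0]*B[0] = 7*1 = 7
A[1]*B[1] = 1*7 = 7
Sum = 7 + 7 = 14

14


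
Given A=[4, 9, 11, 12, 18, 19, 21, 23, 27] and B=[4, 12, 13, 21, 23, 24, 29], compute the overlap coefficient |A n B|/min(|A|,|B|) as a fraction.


A intersect B = [4, 12, 21, 23]
|A intersect B| = 4
min(|A|, |B|) = min(9, 7) = 7
Overlap = 4 / 7 = 4/7

4/7


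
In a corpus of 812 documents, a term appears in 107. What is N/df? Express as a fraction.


IDF ratio = N / df
= 812 / 107
= 812/107

812/107


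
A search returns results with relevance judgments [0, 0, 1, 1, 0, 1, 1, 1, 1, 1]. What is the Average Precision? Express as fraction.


Computing P@k for each relevant position:
Position 1: not relevant
Position 2: not relevant
Position 3: relevant, P@3 = 1/3 = 1/3
Position 4: relevant, P@4 = 2/4 = 1/2
Position 5: not relevant
Position 6: relevant, P@6 = 3/6 = 1/2
Position 7: relevant, P@7 = 4/7 = 4/7
Position 8: relevant, P@8 = 5/8 = 5/8
Position 9: relevant, P@9 = 6/9 = 2/3
Position 10: relevant, P@10 = 7/10 = 7/10
Sum of P@k = 1/3 + 1/2 + 1/2 + 4/7 + 5/8 + 2/3 + 7/10 = 1091/280
AP = 1091/280 / 7 = 1091/1960

1091/1960


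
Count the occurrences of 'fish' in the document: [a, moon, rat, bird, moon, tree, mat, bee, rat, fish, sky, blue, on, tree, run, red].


Document has 16 words
Scanning for 'fish':
Found at positions: [9]
Count = 1

1


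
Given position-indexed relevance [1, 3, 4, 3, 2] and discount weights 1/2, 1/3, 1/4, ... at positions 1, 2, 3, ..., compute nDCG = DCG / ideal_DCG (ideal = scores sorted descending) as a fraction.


Position discount weights w_i = 1/(i+1) for i=1..5:
Weights = [1/2, 1/3, 1/4, 1/5, 1/6]
Actual relevance: [1, 3, 4, 3, 2]
DCG = 1/2 + 3/3 + 4/4 + 3/5 + 2/6 = 103/30
Ideal relevance (sorted desc): [4, 3, 3, 2, 1]
Ideal DCG = 4/2 + 3/3 + 3/4 + 2/5 + 1/6 = 259/60
nDCG = DCG / ideal_DCG = 103/30 / 259/60 = 206/259

206/259


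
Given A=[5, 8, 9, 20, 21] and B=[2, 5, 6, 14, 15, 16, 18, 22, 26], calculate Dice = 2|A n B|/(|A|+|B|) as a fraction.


A intersect B = [5]
|A intersect B| = 1
|A| = 5, |B| = 9
Dice = 2*1 / (5+9)
= 2 / 14 = 1/7

1/7


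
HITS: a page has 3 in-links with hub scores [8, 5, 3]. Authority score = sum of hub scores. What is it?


Authority = sum of hub scores of in-linkers
In-link 1: hub score = 8
In-link 2: hub score = 5
In-link 3: hub score = 3
Authority = 8 + 5 + 3 = 16

16


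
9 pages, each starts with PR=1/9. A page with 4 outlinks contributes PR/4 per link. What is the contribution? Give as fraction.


Initial PR = 1/9 = 1/9
Outlinks = 4
Contribution per link = PR / outlinks
= 1/9 / 4
= 1/36

1/36


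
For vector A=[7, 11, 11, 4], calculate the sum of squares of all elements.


|A|^2 = sum of squared components
A[0]^2 = 7^2 = 49
A[1]^2 = 11^2 = 121
A[2]^2 = 11^2 = 121
A[3]^2 = 4^2 = 16
Sum = 49 + 121 + 121 + 16 = 307

307


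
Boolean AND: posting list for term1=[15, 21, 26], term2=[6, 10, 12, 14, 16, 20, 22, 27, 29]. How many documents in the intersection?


Boolean AND: find intersection of posting lists
term1 docs: [15, 21, 26]
term2 docs: [6, 10, 12, 14, 16, 20, 22, 27, 29]
Intersection: []
|intersection| = 0

0


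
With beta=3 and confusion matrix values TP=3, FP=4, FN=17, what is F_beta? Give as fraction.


P = TP/(TP+FP) = 3/7 = 3/7
R = TP/(TP+FN) = 3/20 = 3/20
beta^2 = 3^2 = 9
(1 + beta^2) = 10
Numerator = (1+beta^2)*P*R = 9/14
Denominator = beta^2*P + R = 27/7 + 3/20 = 561/140
F_beta = 30/187

30/187


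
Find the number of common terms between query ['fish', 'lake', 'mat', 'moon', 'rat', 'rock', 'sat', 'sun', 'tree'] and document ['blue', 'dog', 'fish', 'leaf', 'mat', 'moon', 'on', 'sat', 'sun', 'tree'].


Query terms: ['fish', 'lake', 'mat', 'moon', 'rat', 'rock', 'sat', 'sun', 'tree']
Document terms: ['blue', 'dog', 'fish', 'leaf', 'mat', 'moon', 'on', 'sat', 'sun', 'tree']
Common terms: ['fish', 'mat', 'moon', 'sat', 'sun', 'tree']
Overlap count = 6

6


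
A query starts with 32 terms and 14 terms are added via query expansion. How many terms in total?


Original terms: 32
Expansion terms: 14
Total = 32 + 14 = 46

46


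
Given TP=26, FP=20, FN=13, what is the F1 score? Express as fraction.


F1 = 2 * P * R / (P + R)
P = TP/(TP+FP) = 26/46 = 13/23
R = TP/(TP+FN) = 26/39 = 2/3
2 * P * R = 2 * 13/23 * 2/3 = 52/69
P + R = 13/23 + 2/3 = 85/69
F1 = 52/69 / 85/69 = 52/85

52/85


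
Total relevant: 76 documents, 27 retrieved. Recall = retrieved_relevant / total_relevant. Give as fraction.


Recall = retrieved_relevant / total_relevant
= 27 / 76
= 27 / (27 + 49)
= 27/76

27/76


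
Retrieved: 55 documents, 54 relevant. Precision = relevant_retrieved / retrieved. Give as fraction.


Precision = relevant_retrieved / total_retrieved
= 54 / 55
= 54 / (54 + 1)
= 54/55

54/55


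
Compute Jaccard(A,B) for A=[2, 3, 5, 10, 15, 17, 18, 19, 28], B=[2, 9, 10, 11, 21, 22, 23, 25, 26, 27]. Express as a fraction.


A intersect B = [2, 10]
|A intersect B| = 2
A union B = [2, 3, 5, 9, 10, 11, 15, 17, 18, 19, 21, 22, 23, 25, 26, 27, 28]
|A union B| = 17
Jaccard = 2/17 = 2/17

2/17


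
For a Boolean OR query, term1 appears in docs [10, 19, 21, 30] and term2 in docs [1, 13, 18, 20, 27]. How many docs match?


Boolean OR: find union of posting lists
term1 docs: [10, 19, 21, 30]
term2 docs: [1, 13, 18, 20, 27]
Union: [1, 10, 13, 18, 19, 20, 21, 27, 30]
|union| = 9

9


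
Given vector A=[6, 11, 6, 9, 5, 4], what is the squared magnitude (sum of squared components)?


|A|^2 = sum of squared components
A[0]^2 = 6^2 = 36
A[1]^2 = 11^2 = 121
A[2]^2 = 6^2 = 36
A[3]^2 = 9^2 = 81
A[4]^2 = 5^2 = 25
A[5]^2 = 4^2 = 16
Sum = 36 + 121 + 36 + 81 + 25 + 16 = 315

315


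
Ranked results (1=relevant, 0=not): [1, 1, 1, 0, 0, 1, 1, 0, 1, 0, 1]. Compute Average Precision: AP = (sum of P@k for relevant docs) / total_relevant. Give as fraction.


Computing P@k for each relevant position:
Position 1: relevant, P@1 = 1/1 = 1
Position 2: relevant, P@2 = 2/2 = 1
Position 3: relevant, P@3 = 3/3 = 1
Position 4: not relevant
Position 5: not relevant
Position 6: relevant, P@6 = 4/6 = 2/3
Position 7: relevant, P@7 = 5/7 = 5/7
Position 8: not relevant
Position 9: relevant, P@9 = 6/9 = 2/3
Position 10: not relevant
Position 11: relevant, P@11 = 7/11 = 7/11
Sum of P@k = 1 + 1 + 1 + 2/3 + 5/7 + 2/3 + 7/11 = 1313/231
AP = 1313/231 / 7 = 1313/1617

1313/1617


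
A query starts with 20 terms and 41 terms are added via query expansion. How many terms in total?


Original terms: 20
Expansion terms: 41
Total = 20 + 41 = 61

61


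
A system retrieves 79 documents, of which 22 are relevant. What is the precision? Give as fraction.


Precision = relevant_retrieved / total_retrieved
= 22 / 79
= 22 / (22 + 57)
= 22/79

22/79


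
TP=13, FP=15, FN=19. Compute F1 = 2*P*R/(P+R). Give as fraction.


F1 = 2 * P * R / (P + R)
P = TP/(TP+FP) = 13/28 = 13/28
R = TP/(TP+FN) = 13/32 = 13/32
2 * P * R = 2 * 13/28 * 13/32 = 169/448
P + R = 13/28 + 13/32 = 195/224
F1 = 169/448 / 195/224 = 13/30

13/30


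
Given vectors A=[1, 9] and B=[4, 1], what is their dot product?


Dot product = sum of element-wise products
A[0]*B[0] = 1*4 = 4
A[1]*B[1] = 9*1 = 9
Sum = 4 + 9 = 13

13


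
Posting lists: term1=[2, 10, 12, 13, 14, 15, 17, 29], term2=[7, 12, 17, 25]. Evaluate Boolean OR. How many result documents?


Boolean OR: find union of posting lists
term1 docs: [2, 10, 12, 13, 14, 15, 17, 29]
term2 docs: [7, 12, 17, 25]
Union: [2, 7, 10, 12, 13, 14, 15, 17, 25, 29]
|union| = 10

10


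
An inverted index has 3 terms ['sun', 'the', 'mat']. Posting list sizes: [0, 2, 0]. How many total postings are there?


Summing posting list sizes:
'sun': 0 postings
'the': 2 postings
'mat': 0 postings
Total = 0 + 2 + 0 = 2

2


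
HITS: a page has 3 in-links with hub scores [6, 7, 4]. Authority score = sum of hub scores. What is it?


Authority = sum of hub scores of in-linkers
In-link 1: hub score = 6
In-link 2: hub score = 7
In-link 3: hub score = 4
Authority = 6 + 7 + 4 = 17

17


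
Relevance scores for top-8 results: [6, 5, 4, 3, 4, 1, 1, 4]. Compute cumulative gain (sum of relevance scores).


Cumulative Gain = sum of relevance scores
Position 1: rel=6, running sum=6
Position 2: rel=5, running sum=11
Position 3: rel=4, running sum=15
Position 4: rel=3, running sum=18
Position 5: rel=4, running sum=22
Position 6: rel=1, running sum=23
Position 7: rel=1, running sum=24
Position 8: rel=4, running sum=28
CG = 28

28


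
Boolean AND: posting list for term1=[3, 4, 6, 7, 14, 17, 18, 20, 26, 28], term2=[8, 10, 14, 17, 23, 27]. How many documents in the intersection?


Boolean AND: find intersection of posting lists
term1 docs: [3, 4, 6, 7, 14, 17, 18, 20, 26, 28]
term2 docs: [8, 10, 14, 17, 23, 27]
Intersection: [14, 17]
|intersection| = 2

2


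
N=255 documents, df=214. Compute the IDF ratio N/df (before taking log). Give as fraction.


IDF ratio = N / df
= 255 / 214
= 255/214

255/214


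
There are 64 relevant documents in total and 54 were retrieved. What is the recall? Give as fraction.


Recall = retrieved_relevant / total_relevant
= 54 / 64
= 54 / (54 + 10)
= 27/32

27/32


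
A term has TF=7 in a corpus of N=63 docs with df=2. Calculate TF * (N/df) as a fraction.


TF * (N/df)
= 7 * (63/2)
= 7 * 63/2
= 441/2

441/2


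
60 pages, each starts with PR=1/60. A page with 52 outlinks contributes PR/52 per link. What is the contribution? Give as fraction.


Initial PR = 1/60 = 1/60
Outlinks = 52
Contribution per link = PR / outlinks
= 1/60 / 52
= 1/3120

1/3120


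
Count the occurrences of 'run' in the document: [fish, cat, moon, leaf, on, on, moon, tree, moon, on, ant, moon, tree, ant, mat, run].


Document has 16 words
Scanning for 'run':
Found at positions: [15]
Count = 1

1


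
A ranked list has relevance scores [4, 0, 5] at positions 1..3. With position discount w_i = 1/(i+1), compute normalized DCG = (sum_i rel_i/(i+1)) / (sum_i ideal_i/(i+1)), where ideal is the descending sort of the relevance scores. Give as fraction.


Position discount weights w_i = 1/(i+1) for i=1..3:
Weights = [1/2, 1/3, 1/4]
Actual relevance: [4, 0, 5]
DCG = 4/2 + 0/3 + 5/4 = 13/4
Ideal relevance (sorted desc): [5, 4, 0]
Ideal DCG = 5/2 + 4/3 + 0/4 = 23/6
nDCG = DCG / ideal_DCG = 13/4 / 23/6 = 39/46

39/46


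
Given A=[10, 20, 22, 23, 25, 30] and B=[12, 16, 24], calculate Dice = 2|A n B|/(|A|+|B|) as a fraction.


A intersect B = []
|A intersect B| = 0
|A| = 6, |B| = 3
Dice = 2*0 / (6+3)
= 0 / 9 = 0

0


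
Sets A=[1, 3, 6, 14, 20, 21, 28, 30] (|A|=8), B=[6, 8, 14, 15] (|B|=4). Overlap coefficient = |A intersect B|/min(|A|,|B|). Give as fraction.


A intersect B = [6, 14]
|A intersect B| = 2
min(|A|, |B|) = min(8, 4) = 4
Overlap = 2 / 4 = 1/2

1/2


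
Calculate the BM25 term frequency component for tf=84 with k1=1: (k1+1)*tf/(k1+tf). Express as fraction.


BM25 TF component = (k1+1)*tf / (k1+tf)
k1 = 1, tf = 84
Numerator = (1+1)*84 = 168
Denominator = 1 + 84 = 85
= 168/85 = 168/85

168/85


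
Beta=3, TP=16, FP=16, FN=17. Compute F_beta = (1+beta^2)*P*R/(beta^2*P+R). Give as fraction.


P = TP/(TP+FP) = 16/32 = 1/2
R = TP/(TP+FN) = 16/33 = 16/33
beta^2 = 3^2 = 9
(1 + beta^2) = 10
Numerator = (1+beta^2)*P*R = 80/33
Denominator = beta^2*P + R = 9/2 + 16/33 = 329/66
F_beta = 160/329

160/329


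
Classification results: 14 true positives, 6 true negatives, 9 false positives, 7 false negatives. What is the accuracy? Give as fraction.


Accuracy = (TP + TN) / (TP + TN + FP + FN)
TP + TN = 14 + 6 = 20
Total = 14 + 6 + 9 + 7 = 36
Accuracy = 20 / 36 = 5/9

5/9


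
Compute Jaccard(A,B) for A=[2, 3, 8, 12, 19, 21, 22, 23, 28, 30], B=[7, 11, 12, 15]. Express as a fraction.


A intersect B = [12]
|A intersect B| = 1
A union B = [2, 3, 7, 8, 11, 12, 15, 19, 21, 22, 23, 28, 30]
|A union B| = 13
Jaccard = 1/13 = 1/13

1/13


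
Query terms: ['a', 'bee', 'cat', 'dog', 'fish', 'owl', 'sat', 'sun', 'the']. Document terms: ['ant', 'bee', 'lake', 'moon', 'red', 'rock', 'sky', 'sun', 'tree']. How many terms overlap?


Query terms: ['a', 'bee', 'cat', 'dog', 'fish', 'owl', 'sat', 'sun', 'the']
Document terms: ['ant', 'bee', 'lake', 'moon', 'red', 'rock', 'sky', 'sun', 'tree']
Common terms: ['bee', 'sun']
Overlap count = 2

2


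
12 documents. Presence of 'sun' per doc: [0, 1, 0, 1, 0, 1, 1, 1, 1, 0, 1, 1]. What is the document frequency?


Checking each document for 'sun':
Doc 1: absent
Doc 2: present
Doc 3: absent
Doc 4: present
Doc 5: absent
Doc 6: present
Doc 7: present
Doc 8: present
Doc 9: present
Doc 10: absent
Doc 11: present
Doc 12: present
df = sum of presences = 0 + 1 + 0 + 1 + 0 + 1 + 1 + 1 + 1 + 0 + 1 + 1 = 8

8


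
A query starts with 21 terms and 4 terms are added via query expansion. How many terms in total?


Original terms: 21
Expansion terms: 4
Total = 21 + 4 = 25

25


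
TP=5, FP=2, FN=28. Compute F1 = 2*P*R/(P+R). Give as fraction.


F1 = 2 * P * R / (P + R)
P = TP/(TP+FP) = 5/7 = 5/7
R = TP/(TP+FN) = 5/33 = 5/33
2 * P * R = 2 * 5/7 * 5/33 = 50/231
P + R = 5/7 + 5/33 = 200/231
F1 = 50/231 / 200/231 = 1/4

1/4


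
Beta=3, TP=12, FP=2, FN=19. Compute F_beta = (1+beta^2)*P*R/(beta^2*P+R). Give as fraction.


P = TP/(TP+FP) = 12/14 = 6/7
R = TP/(TP+FN) = 12/31 = 12/31
beta^2 = 3^2 = 9
(1 + beta^2) = 10
Numerator = (1+beta^2)*P*R = 720/217
Denominator = beta^2*P + R = 54/7 + 12/31 = 1758/217
F_beta = 120/293

120/293


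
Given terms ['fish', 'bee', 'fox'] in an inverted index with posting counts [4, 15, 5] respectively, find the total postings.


Summing posting list sizes:
'fish': 4 postings
'bee': 15 postings
'fox': 5 postings
Total = 4 + 15 + 5 = 24

24


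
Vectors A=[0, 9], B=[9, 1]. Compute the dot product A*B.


Dot product = sum of element-wise products
A[0]*B[0] = 0*9 = 0
A[1]*B[1] = 9*1 = 9
Sum = 0 + 9 = 9

9


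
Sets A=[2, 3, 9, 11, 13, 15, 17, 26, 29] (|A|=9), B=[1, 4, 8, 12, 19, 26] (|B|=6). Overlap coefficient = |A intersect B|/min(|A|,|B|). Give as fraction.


A intersect B = [26]
|A intersect B| = 1
min(|A|, |B|) = min(9, 6) = 6
Overlap = 1 / 6 = 1/6

1/6


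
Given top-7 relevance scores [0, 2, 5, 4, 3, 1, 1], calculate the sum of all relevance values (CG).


Cumulative Gain = sum of relevance scores
Position 1: rel=0, running sum=0
Position 2: rel=2, running sum=2
Position 3: rel=5, running sum=7
Position 4: rel=4, running sum=11
Position 5: rel=3, running sum=14
Position 6: rel=1, running sum=15
Position 7: rel=1, running sum=16
CG = 16

16


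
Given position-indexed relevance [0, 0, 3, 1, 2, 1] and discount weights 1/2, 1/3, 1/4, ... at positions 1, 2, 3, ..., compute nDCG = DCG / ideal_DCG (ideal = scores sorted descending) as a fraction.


Position discount weights w_i = 1/(i+1) for i=1..6:
Weights = [1/2, 1/3, 1/4, 1/5, 1/6, 1/7]
Actual relevance: [0, 0, 3, 1, 2, 1]
DCG = 0/2 + 0/3 + 3/4 + 1/5 + 2/6 + 1/7 = 599/420
Ideal relevance (sorted desc): [3, 2, 1, 1, 0, 0]
Ideal DCG = 3/2 + 2/3 + 1/4 + 1/5 + 0/6 + 0/7 = 157/60
nDCG = DCG / ideal_DCG = 599/420 / 157/60 = 599/1099

599/1099


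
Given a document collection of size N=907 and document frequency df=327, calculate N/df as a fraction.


IDF ratio = N / df
= 907 / 327
= 907/327

907/327


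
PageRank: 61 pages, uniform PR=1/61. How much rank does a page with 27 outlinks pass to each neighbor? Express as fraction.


Initial PR = 1/61 = 1/61
Outlinks = 27
Contribution per link = PR / outlinks
= 1/61 / 27
= 1/1647

1/1647


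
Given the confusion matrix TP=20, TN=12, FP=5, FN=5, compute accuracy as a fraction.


Accuracy = (TP + TN) / (TP + TN + FP + FN)
TP + TN = 20 + 12 = 32
Total = 20 + 12 + 5 + 5 = 42
Accuracy = 32 / 42 = 16/21

16/21


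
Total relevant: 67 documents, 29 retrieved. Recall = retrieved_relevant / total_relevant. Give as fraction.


Recall = retrieved_relevant / total_relevant
= 29 / 67
= 29 / (29 + 38)
= 29/67

29/67


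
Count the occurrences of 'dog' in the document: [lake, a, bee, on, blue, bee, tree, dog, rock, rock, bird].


Document has 11 words
Scanning for 'dog':
Found at positions: [7]
Count = 1

1


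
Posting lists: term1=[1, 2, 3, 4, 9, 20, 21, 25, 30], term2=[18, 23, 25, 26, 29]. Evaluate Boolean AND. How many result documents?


Boolean AND: find intersection of posting lists
term1 docs: [1, 2, 3, 4, 9, 20, 21, 25, 30]
term2 docs: [18, 23, 25, 26, 29]
Intersection: [25]
|intersection| = 1

1


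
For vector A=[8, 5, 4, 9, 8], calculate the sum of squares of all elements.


|A|^2 = sum of squared components
A[0]^2 = 8^2 = 64
A[1]^2 = 5^2 = 25
A[2]^2 = 4^2 = 16
A[3]^2 = 9^2 = 81
A[4]^2 = 8^2 = 64
Sum = 64 + 25 + 16 + 81 + 64 = 250

250


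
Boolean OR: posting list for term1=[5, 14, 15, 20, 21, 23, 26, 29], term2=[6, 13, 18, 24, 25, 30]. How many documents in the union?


Boolean OR: find union of posting lists
term1 docs: [5, 14, 15, 20, 21, 23, 26, 29]
term2 docs: [6, 13, 18, 24, 25, 30]
Union: [5, 6, 13, 14, 15, 18, 20, 21, 23, 24, 25, 26, 29, 30]
|union| = 14

14


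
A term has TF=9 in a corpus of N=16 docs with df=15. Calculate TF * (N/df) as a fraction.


TF * (N/df)
= 9 * (16/15)
= 9 * 16/15
= 48/5

48/5


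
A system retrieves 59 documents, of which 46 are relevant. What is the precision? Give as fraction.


Precision = relevant_retrieved / total_retrieved
= 46 / 59
= 46 / (46 + 13)
= 46/59

46/59


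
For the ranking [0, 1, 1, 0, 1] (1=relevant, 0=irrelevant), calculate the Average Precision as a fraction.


Computing P@k for each relevant position:
Position 1: not relevant
Position 2: relevant, P@2 = 1/2 = 1/2
Position 3: relevant, P@3 = 2/3 = 2/3
Position 4: not relevant
Position 5: relevant, P@5 = 3/5 = 3/5
Sum of P@k = 1/2 + 2/3 + 3/5 = 53/30
AP = 53/30 / 3 = 53/90

53/90


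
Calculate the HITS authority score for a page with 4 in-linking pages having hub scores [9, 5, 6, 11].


Authority = sum of hub scores of in-linkers
In-link 1: hub score = 9
In-link 2: hub score = 5
In-link 3: hub score = 6
In-link 4: hub score = 11
Authority = 9 + 5 + 6 + 11 = 31

31


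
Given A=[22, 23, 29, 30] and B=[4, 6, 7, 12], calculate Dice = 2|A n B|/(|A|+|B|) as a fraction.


A intersect B = []
|A intersect B| = 0
|A| = 4, |B| = 4
Dice = 2*0 / (4+4)
= 0 / 8 = 0

0


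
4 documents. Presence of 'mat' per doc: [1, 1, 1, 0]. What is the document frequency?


Checking each document for 'mat':
Doc 1: present
Doc 2: present
Doc 3: present
Doc 4: absent
df = sum of presences = 1 + 1 + 1 + 0 = 3

3


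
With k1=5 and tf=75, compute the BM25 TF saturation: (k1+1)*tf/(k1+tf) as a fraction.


BM25 TF component = (k1+1)*tf / (k1+tf)
k1 = 5, tf = 75
Numerator = (5+1)*75 = 450
Denominator = 5 + 75 = 80
= 450/80 = 45/8

45/8


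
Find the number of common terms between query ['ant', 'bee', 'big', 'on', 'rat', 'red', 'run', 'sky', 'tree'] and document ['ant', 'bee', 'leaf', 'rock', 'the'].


Query terms: ['ant', 'bee', 'big', 'on', 'rat', 'red', 'run', 'sky', 'tree']
Document terms: ['ant', 'bee', 'leaf', 'rock', 'the']
Common terms: ['ant', 'bee']
Overlap count = 2

2


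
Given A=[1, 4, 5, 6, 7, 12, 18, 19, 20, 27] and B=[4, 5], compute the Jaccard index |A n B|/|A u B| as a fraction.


A intersect B = [4, 5]
|A intersect B| = 2
A union B = [1, 4, 5, 6, 7, 12, 18, 19, 20, 27]
|A union B| = 10
Jaccard = 2/10 = 1/5

1/5


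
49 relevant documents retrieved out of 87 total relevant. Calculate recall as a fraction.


Recall = retrieved_relevant / total_relevant
= 49 / 87
= 49 / (49 + 38)
= 49/87

49/87


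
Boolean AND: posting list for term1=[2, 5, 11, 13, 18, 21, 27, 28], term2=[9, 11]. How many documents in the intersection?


Boolean AND: find intersection of posting lists
term1 docs: [2, 5, 11, 13, 18, 21, 27, 28]
term2 docs: [9, 11]
Intersection: [11]
|intersection| = 1

1


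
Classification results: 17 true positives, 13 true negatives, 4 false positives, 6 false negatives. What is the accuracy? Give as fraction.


Accuracy = (TP + TN) / (TP + TN + FP + FN)
TP + TN = 17 + 13 = 30
Total = 17 + 13 + 4 + 6 = 40
Accuracy = 30 / 40 = 3/4

3/4


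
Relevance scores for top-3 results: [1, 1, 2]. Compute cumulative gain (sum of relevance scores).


Cumulative Gain = sum of relevance scores
Position 1: rel=1, running sum=1
Position 2: rel=1, running sum=2
Position 3: rel=2, running sum=4
CG = 4

4


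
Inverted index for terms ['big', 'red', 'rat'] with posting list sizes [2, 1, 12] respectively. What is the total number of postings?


Summing posting list sizes:
'big': 2 postings
'red': 1 postings
'rat': 12 postings
Total = 2 + 1 + 12 = 15

15


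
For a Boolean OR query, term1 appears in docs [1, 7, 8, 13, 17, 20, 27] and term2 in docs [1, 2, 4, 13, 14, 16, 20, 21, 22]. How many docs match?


Boolean OR: find union of posting lists
term1 docs: [1, 7, 8, 13, 17, 20, 27]
term2 docs: [1, 2, 4, 13, 14, 16, 20, 21, 22]
Union: [1, 2, 4, 7, 8, 13, 14, 16, 17, 20, 21, 22, 27]
|union| = 13

13


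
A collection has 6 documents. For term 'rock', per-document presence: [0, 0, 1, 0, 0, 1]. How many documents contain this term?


Checking each document for 'rock':
Doc 1: absent
Doc 2: absent
Doc 3: present
Doc 4: absent
Doc 5: absent
Doc 6: present
df = sum of presences = 0 + 0 + 1 + 0 + 0 + 1 = 2

2


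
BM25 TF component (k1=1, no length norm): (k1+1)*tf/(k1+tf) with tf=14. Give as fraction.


BM25 TF component = (k1+1)*tf / (k1+tf)
k1 = 1, tf = 14
Numerator = (1+1)*14 = 28
Denominator = 1 + 14 = 15
= 28/15 = 28/15

28/15


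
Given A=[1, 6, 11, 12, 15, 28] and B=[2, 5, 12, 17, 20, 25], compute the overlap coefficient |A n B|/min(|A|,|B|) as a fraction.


A intersect B = [12]
|A intersect B| = 1
min(|A|, |B|) = min(6, 6) = 6
Overlap = 1 / 6 = 1/6

1/6


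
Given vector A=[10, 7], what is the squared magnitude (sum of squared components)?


|A|^2 = sum of squared components
A[0]^2 = 10^2 = 100
A[1]^2 = 7^2 = 49
Sum = 100 + 49 = 149

149
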